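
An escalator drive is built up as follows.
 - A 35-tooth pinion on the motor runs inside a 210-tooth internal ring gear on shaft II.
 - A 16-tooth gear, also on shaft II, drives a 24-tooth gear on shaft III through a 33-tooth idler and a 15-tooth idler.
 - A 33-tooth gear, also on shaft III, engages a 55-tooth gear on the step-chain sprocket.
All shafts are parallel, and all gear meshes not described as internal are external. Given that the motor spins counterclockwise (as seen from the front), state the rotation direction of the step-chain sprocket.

counterclockwise

the motor → shaft II: internal mesh, same direction → CCW.
shaft II → shaft III: driver → idler → idler → driven is 3 external meshes, 3 reversals → CW.
shaft III → the step-chain sprocket: external mesh, 1 reversal → CCW.
4 reversals in total — an even number — so the step-chain sprocket turns the same way as the motor.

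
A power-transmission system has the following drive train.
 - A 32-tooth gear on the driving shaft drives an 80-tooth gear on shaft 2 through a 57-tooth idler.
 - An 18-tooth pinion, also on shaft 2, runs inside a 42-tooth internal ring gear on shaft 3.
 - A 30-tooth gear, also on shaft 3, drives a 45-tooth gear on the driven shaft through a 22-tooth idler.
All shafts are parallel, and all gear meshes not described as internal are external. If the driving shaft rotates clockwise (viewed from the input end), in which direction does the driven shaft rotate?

the driving shaft → shaft 2: driver → idler → driven is 2 external meshes, 2 reversals → CW.
shaft 2 → shaft 3: internal mesh, same direction → CW.
shaft 3 → the driven shaft: driver → idler → driven is 2 external meshes, 2 reversals → CW.
4 reversals in total — an even number — so the driven shaft turns the same way as the driving shaft.

clockwise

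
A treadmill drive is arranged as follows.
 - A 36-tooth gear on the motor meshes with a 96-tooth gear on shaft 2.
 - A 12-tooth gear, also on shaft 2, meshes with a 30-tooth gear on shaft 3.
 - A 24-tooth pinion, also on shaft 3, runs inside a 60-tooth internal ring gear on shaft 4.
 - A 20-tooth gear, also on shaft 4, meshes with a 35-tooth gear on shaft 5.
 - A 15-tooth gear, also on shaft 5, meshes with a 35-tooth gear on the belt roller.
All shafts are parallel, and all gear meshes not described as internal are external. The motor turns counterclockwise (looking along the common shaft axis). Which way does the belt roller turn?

counterclockwise

the motor → shaft 2: external mesh, 1 reversal → CW.
shaft 2 → shaft 3: external mesh, 1 reversal → CCW.
shaft 3 → shaft 4: internal mesh, same direction → CCW.
shaft 4 → shaft 5: external mesh, 1 reversal → CW.
shaft 5 → the belt roller: external mesh, 1 reversal → CCW.
4 reversals in total — an even number — so the belt roller turns the same way as the motor.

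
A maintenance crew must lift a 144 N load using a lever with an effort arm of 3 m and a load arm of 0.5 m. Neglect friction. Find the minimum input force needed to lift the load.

24 N

Lever MA = effort arm / load arm = 3/0.5 = 6.
Effort = load / MA = 144 / 6 = 24 N.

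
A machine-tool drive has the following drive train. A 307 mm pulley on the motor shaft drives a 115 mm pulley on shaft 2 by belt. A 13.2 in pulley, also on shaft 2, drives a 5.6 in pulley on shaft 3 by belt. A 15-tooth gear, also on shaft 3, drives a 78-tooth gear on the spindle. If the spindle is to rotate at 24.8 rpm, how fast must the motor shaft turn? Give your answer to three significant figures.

Overall ratio R = 0.37459 × 0.42424 × 5.2 = 0.82637.
Required input speed = output speed × R = 24.8 × 0.82637 = 20.494 rpm.

20.5 rpm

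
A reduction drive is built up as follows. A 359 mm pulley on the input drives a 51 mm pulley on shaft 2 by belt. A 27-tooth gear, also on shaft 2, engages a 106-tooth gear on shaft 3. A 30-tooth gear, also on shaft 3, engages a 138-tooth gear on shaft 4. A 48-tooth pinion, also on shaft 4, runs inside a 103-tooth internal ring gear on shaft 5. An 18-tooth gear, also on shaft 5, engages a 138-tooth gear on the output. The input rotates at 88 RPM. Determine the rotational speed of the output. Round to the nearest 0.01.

Belt: ratio = 51/359 = 0.14206, so shaft 2 turns at 88 / 0.14206 = 619.45 RPM.
Gear mesh: ratio = 106/27 = 3.9259, so shaft 3 turns at 619.45 / 3.9259 = 157.78 RPM.
Gear mesh: ratio = 138/30 = 4.6, so shaft 4 turns at 157.78 / 4.6 = 34.301 RPM.
Internal gear: ratio = 103/48 = 2.1458, so shaft 5 turns at 34.301 / 2.1458 = 15.985 RPM.
Gear mesh: ratio = 138/18 = 7.6667, so the output turns at 15.985 / 7.6667 = 2.085 RPM.

2.08 RPM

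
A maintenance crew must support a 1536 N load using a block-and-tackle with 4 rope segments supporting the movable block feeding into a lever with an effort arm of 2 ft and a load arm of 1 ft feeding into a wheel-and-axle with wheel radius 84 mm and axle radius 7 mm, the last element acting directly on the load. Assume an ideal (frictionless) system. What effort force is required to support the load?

16 N

Block-and-tackle MA = number of supporting rope parts = 4.
Lever MA = effort arm / load arm = 2/1 = 2.
Wheel-and-axle MA = R/r = 84/7 = 12.
Combined ideal MA = 4 × 2 × 12 = 96.
Effort = load / MA = 1536 / 96 = 16 N.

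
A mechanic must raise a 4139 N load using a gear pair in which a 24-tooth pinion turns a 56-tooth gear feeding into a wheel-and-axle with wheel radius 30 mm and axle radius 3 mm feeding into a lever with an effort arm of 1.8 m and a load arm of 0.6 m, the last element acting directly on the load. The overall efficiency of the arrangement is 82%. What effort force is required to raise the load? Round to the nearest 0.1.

Gear pair MA = 56/24 = 2.3333.
Wheel-and-axle MA = R/r = 30/3 = 10.
Lever MA = effort arm / load arm = 1.8/0.6 = 3.
Combined ideal MA = 2.3333 × 10 × 3 = 70.
Actual MA = 70 × 0.82 = 57.4.
Effort = load / actual MA = 4139 / 57.4 = 72.108 N.

72.1 N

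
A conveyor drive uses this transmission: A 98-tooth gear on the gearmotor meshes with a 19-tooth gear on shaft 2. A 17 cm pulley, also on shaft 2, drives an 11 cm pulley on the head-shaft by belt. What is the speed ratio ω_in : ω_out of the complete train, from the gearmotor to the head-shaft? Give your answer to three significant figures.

Each stage contributes driven/driver: gear mesh 19/98 = 0.19388, belt 11/17 = 0.64706.
Overall: 0.19388 × 0.64706 = 0.12545.

0.125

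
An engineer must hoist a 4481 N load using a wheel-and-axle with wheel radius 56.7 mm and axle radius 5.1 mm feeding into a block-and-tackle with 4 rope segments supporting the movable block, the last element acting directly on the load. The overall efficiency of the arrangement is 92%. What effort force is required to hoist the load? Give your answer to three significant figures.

Wheel-and-axle MA = R/r = 56.7/5.1 = 11.118.
Block-and-tackle MA = number of supporting rope parts = 4.
Combined ideal MA = 11.118 × 4 = 44.471.
Actual MA = 44.471 × 0.92 = 40.913.
Effort = load / actual MA = 4481 / 40.913 = 109.53 N.

110 N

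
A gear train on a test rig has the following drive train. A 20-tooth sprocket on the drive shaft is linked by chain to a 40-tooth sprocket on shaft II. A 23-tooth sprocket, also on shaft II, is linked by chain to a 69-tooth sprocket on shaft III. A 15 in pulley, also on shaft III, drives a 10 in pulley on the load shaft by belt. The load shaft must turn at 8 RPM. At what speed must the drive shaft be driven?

32 RPM

Overall ratio R = 2 × 3 × 0.66667 = 4.
Required input speed = output speed × R = 8 × 4 = 32 RPM.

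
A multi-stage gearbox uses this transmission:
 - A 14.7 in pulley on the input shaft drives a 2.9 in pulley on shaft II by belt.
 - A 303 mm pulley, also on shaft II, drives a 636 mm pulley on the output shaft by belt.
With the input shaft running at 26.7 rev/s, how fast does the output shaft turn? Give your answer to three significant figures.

64.5 rev/s

Belt: ratio = 2.9/14.7 = 0.19728, so shaft II turns at 26.7 / 0.19728 = 135.34 rev/s.
Belt: ratio = 636/303 = 2.099, so the output shaft turns at 135.34 / 2.099 = 64.479 rev/s.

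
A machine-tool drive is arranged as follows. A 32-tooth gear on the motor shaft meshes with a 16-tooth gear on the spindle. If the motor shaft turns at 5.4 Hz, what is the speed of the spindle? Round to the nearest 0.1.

the motor shaft → the spindle (gear mesh, 16/32): 5.4 ÷ 0.5 = 10.8 Hz

10.8 Hz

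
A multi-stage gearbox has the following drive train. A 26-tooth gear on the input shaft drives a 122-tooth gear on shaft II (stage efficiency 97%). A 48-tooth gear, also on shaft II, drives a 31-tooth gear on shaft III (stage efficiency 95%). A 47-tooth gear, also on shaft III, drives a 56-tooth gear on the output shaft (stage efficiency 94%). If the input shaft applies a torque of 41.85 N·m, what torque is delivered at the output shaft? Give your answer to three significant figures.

131 N·m

gear mesh 122/26 = 4.6923 → τ = 41.85·4.6923·0.97 = 190.48 N·m
gear mesh 31/48 = 0.64583 → τ = 190.48·0.64583·0.95 = 116.87 N·m
gear mesh 56/47 = 1.1915 → τ = 116.87·1.1915·0.94 = 130.89 N·m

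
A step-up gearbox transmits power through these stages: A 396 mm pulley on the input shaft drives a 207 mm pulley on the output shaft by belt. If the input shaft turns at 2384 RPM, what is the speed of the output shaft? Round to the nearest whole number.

4561 RPM

belt 207/396 = 0.52273 → 2384/0.52273 = 4560.7 RPM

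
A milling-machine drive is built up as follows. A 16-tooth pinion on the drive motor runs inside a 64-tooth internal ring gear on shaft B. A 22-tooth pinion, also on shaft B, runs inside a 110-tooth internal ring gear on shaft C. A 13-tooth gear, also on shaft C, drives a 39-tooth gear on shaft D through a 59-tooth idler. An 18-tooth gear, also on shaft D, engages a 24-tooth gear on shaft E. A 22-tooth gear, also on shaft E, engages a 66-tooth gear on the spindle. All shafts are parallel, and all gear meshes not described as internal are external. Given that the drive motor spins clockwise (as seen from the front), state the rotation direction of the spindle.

clockwise

the drive motor → shaft B: internal mesh, same direction → CW.
shaft B → shaft C: internal mesh, same direction → CW.
shaft C → shaft D: driver → idler → driven is 2 external meshes, 2 reversals → CW.
shaft D → shaft E: external mesh, 1 reversal → CCW.
shaft E → the spindle: external mesh, 1 reversal → CW.
4 reversals in total — an even number — so the spindle turns the same way as the drive motor.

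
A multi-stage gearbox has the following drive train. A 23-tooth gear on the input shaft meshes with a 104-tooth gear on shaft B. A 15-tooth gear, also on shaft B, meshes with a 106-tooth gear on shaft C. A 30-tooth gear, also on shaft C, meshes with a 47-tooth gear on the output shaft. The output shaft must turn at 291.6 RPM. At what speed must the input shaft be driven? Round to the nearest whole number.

14598 RPM

Overall ratio R = 4.5217 × 7.0667 × 1.5667 = 50.061.
Required input speed = output speed × R = 291.6 × 50.061 = 14598 RPM.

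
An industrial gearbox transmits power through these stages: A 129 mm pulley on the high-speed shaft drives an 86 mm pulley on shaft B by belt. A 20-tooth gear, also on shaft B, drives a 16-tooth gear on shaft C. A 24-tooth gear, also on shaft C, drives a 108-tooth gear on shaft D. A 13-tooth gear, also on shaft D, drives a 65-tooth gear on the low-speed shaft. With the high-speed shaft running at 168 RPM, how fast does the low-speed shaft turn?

14 RPM

belt 86/129 = 0.66667 → 168/0.66667 = 252 RPM
gear mesh 16/20 = 0.8 → 252/0.8 = 315 RPM
gear mesh 108/24 = 4.5 → 315/4.5 = 70 RPM
gear mesh 65/13 = 5 → 70/5 = 14 RPM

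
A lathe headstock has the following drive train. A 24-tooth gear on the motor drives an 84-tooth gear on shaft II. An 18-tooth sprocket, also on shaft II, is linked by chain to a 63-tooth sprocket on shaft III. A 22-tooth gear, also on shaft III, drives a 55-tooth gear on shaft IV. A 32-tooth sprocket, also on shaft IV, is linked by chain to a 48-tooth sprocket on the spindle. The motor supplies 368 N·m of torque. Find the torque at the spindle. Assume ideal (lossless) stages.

16905 N·m

gear mesh 84/24 = 3.5 → τ = 368·3.5 = 1288 N·m
chain 63/18 = 3.5 → τ = 1288·3.5 = 4508 N·m
gear mesh 55/22 = 2.5 → τ = 4508·2.5 = 11270 N·m
chain 48/32 = 1.5 → τ = 11270·1.5 = 16905 N·m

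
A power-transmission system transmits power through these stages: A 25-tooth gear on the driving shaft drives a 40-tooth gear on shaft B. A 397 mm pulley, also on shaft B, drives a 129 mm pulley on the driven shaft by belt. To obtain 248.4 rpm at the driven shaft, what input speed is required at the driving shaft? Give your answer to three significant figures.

Overall ratio R = 1.6 × 0.32494 = 0.5199.
Required input speed = output speed × R = 248.4 × 0.5199 = 129.14 rpm.

129 rpm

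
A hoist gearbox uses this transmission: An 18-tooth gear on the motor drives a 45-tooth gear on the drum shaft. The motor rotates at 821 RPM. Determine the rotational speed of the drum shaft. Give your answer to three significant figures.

Gear mesh: ratio = 45/18 = 2.5, so the drum shaft turns at 821 / 2.5 = 328.4 RPM.

328 RPM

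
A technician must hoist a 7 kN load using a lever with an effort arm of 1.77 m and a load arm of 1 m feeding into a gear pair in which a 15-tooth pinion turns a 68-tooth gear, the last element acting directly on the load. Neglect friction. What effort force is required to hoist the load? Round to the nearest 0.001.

Lever MA = effort arm / load arm = 1.77/1 = 1.77.
Gear pair MA = 68/15 = 4.5333.
Combined ideal MA = 1.77 × 4.5333 = 8.024.
Effort = load / MA = 7 / 8.024 = 0.87238 kN.

0.872 kN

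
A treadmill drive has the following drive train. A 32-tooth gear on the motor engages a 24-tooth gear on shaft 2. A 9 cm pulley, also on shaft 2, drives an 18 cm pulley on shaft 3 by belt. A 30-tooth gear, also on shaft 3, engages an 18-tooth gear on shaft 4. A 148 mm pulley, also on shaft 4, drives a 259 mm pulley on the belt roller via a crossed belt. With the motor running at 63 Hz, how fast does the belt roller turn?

gear mesh 24/32 = 0.75 → 63/0.75 = 84 Hz
belt 18/9 = 2 → 84/2 = 42 Hz
gear mesh 18/30 = 0.6 → 42/0.6 = 70 Hz
belt 259/148 = 1.75 → 70/1.75 = 40 Hz

40 Hz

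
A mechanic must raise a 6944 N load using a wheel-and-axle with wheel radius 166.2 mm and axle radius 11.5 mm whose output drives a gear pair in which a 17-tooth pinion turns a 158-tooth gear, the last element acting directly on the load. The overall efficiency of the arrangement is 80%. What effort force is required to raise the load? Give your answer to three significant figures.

64.6 N

Wheel-and-axle MA = R/r = 166.2/11.5 = 14.452.
Gear pair MA = 158/17 = 9.2941.
Combined ideal MA = 14.452 × 9.2941 = 134.32.
Actual MA = 134.32 × 0.80 = 107.46.
Effort = load / actual MA = 6944 / 107.46 = 64.622 N.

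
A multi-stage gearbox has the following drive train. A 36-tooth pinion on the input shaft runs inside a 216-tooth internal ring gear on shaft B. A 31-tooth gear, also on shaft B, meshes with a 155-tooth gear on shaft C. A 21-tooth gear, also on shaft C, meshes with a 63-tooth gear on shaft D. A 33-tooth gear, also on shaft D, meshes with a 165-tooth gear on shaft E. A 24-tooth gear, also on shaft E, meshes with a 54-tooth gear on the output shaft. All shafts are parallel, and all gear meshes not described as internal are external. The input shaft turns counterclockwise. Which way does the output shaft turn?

counterclockwise

the input shaft → shaft B: internal mesh, same direction → CCW.
shaft B → shaft C: external mesh, 1 reversal → CW.
shaft C → shaft D: external mesh, 1 reversal → CCW.
shaft D → shaft E: external mesh, 1 reversal → CW.
shaft E → the output shaft: external mesh, 1 reversal → CCW.
4 reversals in total — an even number — so the output shaft turns the same way as the input shaft.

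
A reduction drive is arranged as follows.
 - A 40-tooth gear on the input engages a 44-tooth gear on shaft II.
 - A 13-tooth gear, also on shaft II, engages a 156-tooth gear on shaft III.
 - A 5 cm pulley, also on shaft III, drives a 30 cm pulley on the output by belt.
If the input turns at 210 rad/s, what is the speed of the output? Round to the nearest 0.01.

Gear mesh: ratio = 44/40 = 1.1, so shaft II turns at 210 / 1.1 = 190.91 rad/s.
Gear mesh: ratio = 156/13 = 12, so shaft III turns at 190.91 / 12 = 15.909 rad/s.
Belt: ratio = 30/5 = 6, so the output turns at 15.909 / 6 = 2.6515 rad/s.

2.65 rad/s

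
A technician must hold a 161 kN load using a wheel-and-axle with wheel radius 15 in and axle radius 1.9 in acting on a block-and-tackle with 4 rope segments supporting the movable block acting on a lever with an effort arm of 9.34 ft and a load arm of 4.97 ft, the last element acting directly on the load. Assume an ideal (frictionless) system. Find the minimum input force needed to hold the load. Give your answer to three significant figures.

2.71 kN

Wheel-and-axle MA = R/r = 15/1.9 = 7.8947.
Block-and-tackle MA = number of supporting rope parts = 4.
Lever MA = effort arm / load arm = 9.34/4.97 = 1.8793.
Combined ideal MA = 7.8947 × 4 × 1.8793 = 59.346.
Effort = load / MA = 161 / 59.346 = 2.7129 kN.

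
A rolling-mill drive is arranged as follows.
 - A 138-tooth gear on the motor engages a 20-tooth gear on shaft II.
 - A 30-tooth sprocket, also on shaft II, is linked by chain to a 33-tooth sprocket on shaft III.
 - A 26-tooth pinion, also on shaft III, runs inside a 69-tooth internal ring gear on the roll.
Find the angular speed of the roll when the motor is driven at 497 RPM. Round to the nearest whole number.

1175 RPM

Gear mesh: ratio = 20/138 = 0.14493, so shaft II turns at 497 / 0.14493 = 3429.3 RPM.
Chain: ratio = 33/30 = 1.1, so shaft III turns at 3429.3 / 1.1 = 3117.5 RPM.
Internal gear: ratio = 69/26 = 2.6538, so the roll turns at 3117.5 / 2.6538 = 1174.7 RPM.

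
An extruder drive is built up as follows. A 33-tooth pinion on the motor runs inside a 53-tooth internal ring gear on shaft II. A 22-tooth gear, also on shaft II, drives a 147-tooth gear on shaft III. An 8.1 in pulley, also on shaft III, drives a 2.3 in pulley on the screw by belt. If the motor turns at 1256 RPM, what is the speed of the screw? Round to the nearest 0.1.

the motor → shaft II (internal gear, 53/33): 1256 ÷ 1.6061 = 782.04 RPM
shaft II → shaft III (gear mesh, 147/22): 782.04 ÷ 6.6818 = 117.04 RPM
shaft III → the screw (belt, 2.3/8.1): 117.04 ÷ 0.28395 = 412.18 RPM

412.2 RPM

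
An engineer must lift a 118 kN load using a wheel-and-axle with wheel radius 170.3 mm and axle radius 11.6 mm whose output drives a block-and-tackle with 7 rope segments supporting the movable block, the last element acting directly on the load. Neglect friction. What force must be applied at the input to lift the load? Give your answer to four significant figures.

Wheel-and-axle MA = R/r = 170.3/11.6 = 14.681.
Block-and-tackle MA = number of supporting rope parts = 7.
Combined ideal MA = 14.681 × 7 = 102.77.
Effort = load / MA = 118 / 102.77 = 1.1482 kN.

1.148 kN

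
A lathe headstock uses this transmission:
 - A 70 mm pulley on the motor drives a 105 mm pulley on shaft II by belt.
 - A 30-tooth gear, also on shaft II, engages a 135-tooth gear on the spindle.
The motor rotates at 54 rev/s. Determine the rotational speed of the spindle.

Belt: ratio = 105/70 = 1.5, so shaft II turns at 54 / 1.5 = 36 rev/s.
Gear mesh: ratio = 135/30 = 4.5, so the spindle turns at 36 / 4.5 = 8 rev/s.

8 rev/s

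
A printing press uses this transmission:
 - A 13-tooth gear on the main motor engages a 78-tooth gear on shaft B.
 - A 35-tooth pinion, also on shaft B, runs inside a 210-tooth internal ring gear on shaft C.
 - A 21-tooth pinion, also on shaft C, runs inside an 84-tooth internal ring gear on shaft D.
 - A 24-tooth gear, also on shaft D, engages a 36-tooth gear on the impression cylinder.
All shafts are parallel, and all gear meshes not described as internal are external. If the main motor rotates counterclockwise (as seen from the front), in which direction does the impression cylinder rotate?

counterclockwise

the main motor → shaft B: external mesh, 1 reversal → CW.
shaft B → shaft C: internal mesh, same direction → CW.
shaft C → shaft D: internal mesh, same direction → CW.
shaft D → the impression cylinder: external mesh, 1 reversal → CCW.
2 reversals in total — an even number — so the impression cylinder turns the same way as the main motor.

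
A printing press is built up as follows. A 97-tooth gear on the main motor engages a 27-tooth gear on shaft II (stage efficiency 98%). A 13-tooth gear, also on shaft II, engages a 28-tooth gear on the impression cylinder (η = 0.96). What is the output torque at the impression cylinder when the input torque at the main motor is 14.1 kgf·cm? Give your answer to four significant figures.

7.953 kgf·cm

gear mesh 27/97 = 0.27835 → τ = 14.1·0.27835·0.98 = 3.8462 kgf·cm
gear mesh 28/13 = 2.1538 → τ = 3.8462·2.1538·0.96 = 7.9529 kgf·cm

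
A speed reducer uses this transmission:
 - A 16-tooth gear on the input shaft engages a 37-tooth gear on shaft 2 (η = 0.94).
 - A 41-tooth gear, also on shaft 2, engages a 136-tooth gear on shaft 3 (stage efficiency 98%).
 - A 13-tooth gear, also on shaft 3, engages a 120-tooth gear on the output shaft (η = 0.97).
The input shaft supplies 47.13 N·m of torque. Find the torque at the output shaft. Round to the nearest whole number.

gear mesh 37/16 = 2.3125 → τ = 47.13·2.3125·0.94 = 102.45 N·m
gear mesh 136/41 = 3.3171 → τ = 102.45·3.3171·0.98 = 333.03 N·m
gear mesh 120/13 = 9.2308 → τ = 333.03·9.2308·0.97 = 2981.9 N·m

2982 N·m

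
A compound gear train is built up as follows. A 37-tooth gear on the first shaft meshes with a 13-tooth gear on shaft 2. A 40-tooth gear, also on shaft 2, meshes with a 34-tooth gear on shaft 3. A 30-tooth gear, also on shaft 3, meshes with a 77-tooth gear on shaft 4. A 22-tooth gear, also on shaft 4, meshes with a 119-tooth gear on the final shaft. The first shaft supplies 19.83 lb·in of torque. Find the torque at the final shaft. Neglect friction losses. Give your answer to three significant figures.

82.2 lb·in

gear mesh 13/37 = 0.35135 → τ = 19.83·0.35135 = 6.9673 lb·in
gear mesh 34/40 = 0.85 → τ = 6.9673·0.85 = 5.9222 lb·in
gear mesh 77/30 = 2.5667 → τ = 5.9222·2.5667 = 15.2 lb·in
gear mesh 119/22 = 5.4091 → τ = 15.2·5.4091 = 82.22 lb·in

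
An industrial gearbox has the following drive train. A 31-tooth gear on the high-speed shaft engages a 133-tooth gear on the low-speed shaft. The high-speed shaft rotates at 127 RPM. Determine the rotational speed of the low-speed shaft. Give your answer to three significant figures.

29.6 RPM

the high-speed shaft → the low-speed shaft (gear mesh, 133/31): 127 ÷ 4.2903 = 29.602 RPM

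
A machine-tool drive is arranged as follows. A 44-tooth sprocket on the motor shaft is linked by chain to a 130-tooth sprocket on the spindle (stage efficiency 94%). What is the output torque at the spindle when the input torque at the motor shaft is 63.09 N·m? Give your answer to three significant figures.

chain 130/44 = 2.9545 → τ = 63.09·2.9545·0.94 = 175.22 N·m

175 N·m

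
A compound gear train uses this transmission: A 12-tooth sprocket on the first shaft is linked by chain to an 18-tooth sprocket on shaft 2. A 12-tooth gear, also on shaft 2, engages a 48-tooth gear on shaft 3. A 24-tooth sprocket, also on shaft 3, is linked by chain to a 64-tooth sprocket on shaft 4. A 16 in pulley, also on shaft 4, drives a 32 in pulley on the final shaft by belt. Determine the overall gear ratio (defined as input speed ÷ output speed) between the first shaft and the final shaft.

32

Each stage contributes driven/driver: chain 18/12 = 1.5, gear mesh 48/12 = 4, chain 64/24 = 2.6667, belt 32/16 = 2.
Overall: 1.5 × 4 × 2.6667 × 2 = 32.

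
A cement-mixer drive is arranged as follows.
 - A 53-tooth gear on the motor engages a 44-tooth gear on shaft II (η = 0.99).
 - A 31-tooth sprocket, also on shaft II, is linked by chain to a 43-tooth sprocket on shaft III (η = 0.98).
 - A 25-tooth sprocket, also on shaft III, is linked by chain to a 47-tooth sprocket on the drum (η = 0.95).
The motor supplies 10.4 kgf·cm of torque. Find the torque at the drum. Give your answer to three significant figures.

gear mesh 44/53 = 0.83019 → τ = 10.4·0.83019·0.99 = 8.5476 kgf·cm
chain 43/31 = 1.3871 → τ = 8.5476·1.3871·0.98 = 11.619 kgf·cm
chain 47/25 = 1.88 → τ = 11.619·1.88·0.95 = 20.752 kgf·cm

20.8 kgf·cm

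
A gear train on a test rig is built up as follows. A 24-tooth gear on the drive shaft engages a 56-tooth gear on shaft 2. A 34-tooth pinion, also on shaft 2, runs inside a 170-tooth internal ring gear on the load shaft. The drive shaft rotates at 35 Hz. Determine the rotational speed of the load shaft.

3 Hz

the drive shaft → shaft 2 (gear mesh, 56/24): 35 ÷ 2.3333 = 15 Hz
shaft 2 → the load shaft (internal gear, 170/34): 15 ÷ 5 = 3 Hz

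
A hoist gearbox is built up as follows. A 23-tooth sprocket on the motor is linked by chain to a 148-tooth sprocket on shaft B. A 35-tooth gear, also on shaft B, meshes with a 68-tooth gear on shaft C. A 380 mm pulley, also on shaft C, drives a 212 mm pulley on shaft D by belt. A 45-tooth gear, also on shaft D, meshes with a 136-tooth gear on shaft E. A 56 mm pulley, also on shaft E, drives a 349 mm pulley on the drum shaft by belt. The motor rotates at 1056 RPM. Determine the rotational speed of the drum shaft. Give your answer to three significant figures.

the motor → shaft B (chain, 148/23): 1056 ÷ 6.4348 = 164.11 RPM
shaft B → shaft C (gear mesh, 68/35): 164.11 ÷ 1.9429 = 84.467 RPM
shaft C → shaft D (belt, 212/380): 84.467 ÷ 0.55789 = 151.4 RPM
shaft D → shaft E (gear mesh, 136/45): 151.4 ÷ 3.0222 = 50.097 RPM
shaft E → the drum shaft (belt, 349/56): 50.097 ÷ 6.2321 = 8.0385 RPM

8.04 RPM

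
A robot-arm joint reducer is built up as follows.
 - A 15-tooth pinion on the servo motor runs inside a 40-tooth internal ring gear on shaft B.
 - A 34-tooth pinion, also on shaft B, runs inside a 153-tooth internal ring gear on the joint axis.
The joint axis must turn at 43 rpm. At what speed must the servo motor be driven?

Overall ratio R = 2.6667 × 4.5 = 12.
Required input speed = output speed × R = 43 × 12 = 516 rpm.

516 rpm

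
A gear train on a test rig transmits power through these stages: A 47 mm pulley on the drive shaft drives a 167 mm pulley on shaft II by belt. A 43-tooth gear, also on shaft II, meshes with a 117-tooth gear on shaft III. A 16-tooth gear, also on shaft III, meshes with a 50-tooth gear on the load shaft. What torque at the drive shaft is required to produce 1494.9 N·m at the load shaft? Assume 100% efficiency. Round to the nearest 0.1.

49.5 N·m

Overall ratio R = 3.5532 × 2.7209 × 3.125 = 30.212.
Input torque = output torque / R = 1494.9 / 30.212 = 49.48 N·m.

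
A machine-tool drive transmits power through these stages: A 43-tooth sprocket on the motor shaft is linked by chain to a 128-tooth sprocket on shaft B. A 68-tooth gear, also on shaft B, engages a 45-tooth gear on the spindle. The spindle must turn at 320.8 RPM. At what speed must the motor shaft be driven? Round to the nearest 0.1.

Overall ratio R = 2.9767 × 0.66176 = 1.9699.
Required input speed = output speed × R = 320.8 × 1.9699 = 631.95 RPM.

631.9 RPM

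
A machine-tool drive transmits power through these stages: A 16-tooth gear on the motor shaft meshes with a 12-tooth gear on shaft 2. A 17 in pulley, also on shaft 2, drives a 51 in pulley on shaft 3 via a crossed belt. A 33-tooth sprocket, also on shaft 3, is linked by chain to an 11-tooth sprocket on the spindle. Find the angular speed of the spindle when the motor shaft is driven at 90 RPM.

gear mesh 12/16 = 0.75 → 90/0.75 = 120 RPM
belt 51/17 = 3 → 120/3 = 40 RPM
chain 11/33 = 0.33333 → 40/0.33333 = 120 RPM

120 RPM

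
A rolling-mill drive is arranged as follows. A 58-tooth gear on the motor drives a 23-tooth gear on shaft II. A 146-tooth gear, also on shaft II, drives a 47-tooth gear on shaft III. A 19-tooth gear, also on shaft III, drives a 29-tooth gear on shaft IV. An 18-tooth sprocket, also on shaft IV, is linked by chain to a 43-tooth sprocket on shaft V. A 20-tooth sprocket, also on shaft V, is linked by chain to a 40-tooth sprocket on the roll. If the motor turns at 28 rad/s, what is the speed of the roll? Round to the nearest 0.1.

gear mesh 23/58 = 0.39655 → 28/0.39655 = 70.609 rad/s
gear mesh 47/146 = 0.32192 → 70.609/0.32192 = 219.34 rad/s
gear mesh 29/19 = 1.5263 → 219.34/1.5263 = 143.7 rad/s
chain 43/18 = 2.3889 → 143.7/2.3889 = 60.155 rad/s
chain 40/20 = 2 → 60.155/2 = 30.078 rad/s

30.1 rad/s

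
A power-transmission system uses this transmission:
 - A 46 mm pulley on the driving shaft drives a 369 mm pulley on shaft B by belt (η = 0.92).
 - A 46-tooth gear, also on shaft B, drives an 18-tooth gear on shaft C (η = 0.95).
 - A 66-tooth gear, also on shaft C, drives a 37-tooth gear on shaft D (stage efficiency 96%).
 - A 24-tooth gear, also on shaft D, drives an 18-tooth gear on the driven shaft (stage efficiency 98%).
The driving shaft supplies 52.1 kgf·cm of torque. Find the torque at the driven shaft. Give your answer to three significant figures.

Belt: ratio = 369/46 = 8.0217; torque at shaft B = 52.1 × 8.0217 × 0.92 = 384.5 kgf·cm.
Gear mesh: ratio = 18/46 = 0.3913; torque at shaft C = 384.5 × 0.3913 × 0.95 = 142.93 kgf·cm.
Gear mesh: ratio = 37/66 = 0.56061; torque at shaft D = 142.93 × 0.56061 × 0.96 = 76.924 kgf·cm.
Gear mesh: ratio = 18/24 = 0.75; torque at the driven shaft = 76.924 × 0.75 × 0.98 = 56.539 kgf·cm.

56.5 kgf·cm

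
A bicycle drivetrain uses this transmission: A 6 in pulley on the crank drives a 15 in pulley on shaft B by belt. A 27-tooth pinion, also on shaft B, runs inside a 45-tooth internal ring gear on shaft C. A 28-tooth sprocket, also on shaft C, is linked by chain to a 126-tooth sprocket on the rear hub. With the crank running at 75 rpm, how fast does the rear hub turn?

belt 15/6 = 2.5 → 75/2.5 = 30 rpm
internal gear 45/27 = 1.6667 → 30/1.6667 = 18 rpm
chain 126/28 = 4.5 → 18/4.5 = 4 rpm

4 rpm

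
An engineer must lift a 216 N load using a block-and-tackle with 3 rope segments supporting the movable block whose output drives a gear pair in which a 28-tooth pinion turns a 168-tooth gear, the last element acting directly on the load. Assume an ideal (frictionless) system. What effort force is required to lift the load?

12 N

Block-and-tackle MA = number of supporting rope parts = 3.
Gear pair MA = 168/28 = 6.
Combined ideal MA = 3 × 6 = 18.
Effort = load / MA = 216 / 18 = 12 N.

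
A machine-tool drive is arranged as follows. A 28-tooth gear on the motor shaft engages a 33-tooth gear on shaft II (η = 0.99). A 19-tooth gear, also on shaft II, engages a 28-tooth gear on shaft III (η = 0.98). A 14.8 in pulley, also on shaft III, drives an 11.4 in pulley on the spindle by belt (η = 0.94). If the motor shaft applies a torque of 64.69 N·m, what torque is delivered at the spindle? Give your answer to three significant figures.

Gear mesh: ratio = 33/28 = 1.1786; torque at shaft II = 64.69 × 1.1786 × 0.99 = 75.479 N·m.
Gear mesh: ratio = 28/19 = 1.4737; torque at shaft III = 75.479 × 1.4737 × 0.98 = 109.01 N·m.
Belt: ratio = 11.4/14.8 = 0.77027; torque at the spindle = 109.01 × 0.77027 × 0.94 = 78.928 N·m.

78.9 N·m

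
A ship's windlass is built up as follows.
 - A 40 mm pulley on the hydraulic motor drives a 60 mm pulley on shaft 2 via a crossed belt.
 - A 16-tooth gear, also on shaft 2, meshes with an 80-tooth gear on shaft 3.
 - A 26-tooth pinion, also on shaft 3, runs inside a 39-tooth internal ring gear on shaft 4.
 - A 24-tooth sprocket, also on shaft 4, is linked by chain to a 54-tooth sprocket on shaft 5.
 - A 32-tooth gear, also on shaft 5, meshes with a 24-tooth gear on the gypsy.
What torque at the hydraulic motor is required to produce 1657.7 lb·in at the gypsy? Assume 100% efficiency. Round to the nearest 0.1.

Overall ratio R = 1.5 × 5 × 1.5 × 2.25 × 0.75 = 18.984.
Input torque = output torque / R = 1657.7 / 18.984 = 87.319 lb·in.

87.3 lb·in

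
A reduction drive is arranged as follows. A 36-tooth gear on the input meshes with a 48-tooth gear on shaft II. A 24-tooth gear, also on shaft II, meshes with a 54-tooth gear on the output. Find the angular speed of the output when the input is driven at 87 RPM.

29 RPM

Gear mesh: ratio = 48/36 = 1.3333, so shaft II turns at 87 / 1.3333 = 65.25 RPM.
Gear mesh: ratio = 54/24 = 2.25, so the output turns at 65.25 / 2.25 = 29 RPM.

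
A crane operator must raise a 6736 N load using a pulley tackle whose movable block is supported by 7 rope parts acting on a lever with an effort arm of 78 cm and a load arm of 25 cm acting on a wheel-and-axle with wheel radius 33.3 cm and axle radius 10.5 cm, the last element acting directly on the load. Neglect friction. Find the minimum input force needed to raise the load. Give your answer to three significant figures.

97.3 N

Block-and-tackle MA = number of supporting rope parts = 7.
Lever MA = effort arm / load arm = 78/25 = 3.12.
Wheel-and-axle MA = R/r = 33.3/10.5 = 3.1714.
Combined ideal MA = 7 × 3.12 × 3.1714 = 69.264.
Effort = load / MA = 6736 / 69.264 = 97.251 N.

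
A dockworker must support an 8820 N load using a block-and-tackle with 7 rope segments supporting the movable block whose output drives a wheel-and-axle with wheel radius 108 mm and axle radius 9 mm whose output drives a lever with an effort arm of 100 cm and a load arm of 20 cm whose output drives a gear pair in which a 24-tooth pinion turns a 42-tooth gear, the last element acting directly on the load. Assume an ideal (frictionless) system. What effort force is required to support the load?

Block-and-tackle MA = number of supporting rope parts = 7.
Wheel-and-axle MA = R/r = 108/9 = 12.
Lever MA = effort arm / load arm = 100/20 = 5.
Gear pair MA = 42/24 = 1.75.
Combined ideal MA = 7 × 12 × 5 × 1.75 = 735.
Effort = load / MA = 8820 / 735 = 12 N.

12 N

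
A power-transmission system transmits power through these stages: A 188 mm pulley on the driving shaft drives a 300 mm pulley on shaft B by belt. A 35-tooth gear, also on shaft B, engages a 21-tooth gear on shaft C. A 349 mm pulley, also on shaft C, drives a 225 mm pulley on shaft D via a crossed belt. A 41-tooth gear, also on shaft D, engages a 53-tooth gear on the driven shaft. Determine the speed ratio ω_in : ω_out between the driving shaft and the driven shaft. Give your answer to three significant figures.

Each stage contributes driven/driver: belt 300/188 = 1.5957, gear mesh 21/35 = 0.6, belt 225/349 = 0.6447, gear mesh 53/41 = 1.2927.
Overall: 1.5957 × 0.6 × 0.6447 × 1.2927 = 0.79793.

0.798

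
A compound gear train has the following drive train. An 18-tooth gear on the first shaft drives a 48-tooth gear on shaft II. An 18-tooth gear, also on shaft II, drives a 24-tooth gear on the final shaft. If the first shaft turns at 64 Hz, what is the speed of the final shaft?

18 Hz

the first shaft → shaft II (gear mesh, 48/18): 64 ÷ 2.6667 = 24 Hz
shaft II → the final shaft (gear mesh, 24/18): 24 ÷ 1.3333 = 18 Hz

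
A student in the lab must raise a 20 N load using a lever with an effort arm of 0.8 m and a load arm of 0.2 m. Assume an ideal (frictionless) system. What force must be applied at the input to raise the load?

5 N

Lever MA = effort arm / load arm = 0.8/0.2 = 4.
Effort = load / MA = 20 / 4 = 5 N.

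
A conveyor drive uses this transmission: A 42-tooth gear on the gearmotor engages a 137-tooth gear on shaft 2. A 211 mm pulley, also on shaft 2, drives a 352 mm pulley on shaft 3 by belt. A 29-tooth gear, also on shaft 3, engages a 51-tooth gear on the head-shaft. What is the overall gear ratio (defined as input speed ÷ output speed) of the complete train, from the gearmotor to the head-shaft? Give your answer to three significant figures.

9.57

Each stage contributes driven/driver: gear mesh 137/42 = 3.2619, belt 352/211 = 1.6682, gear mesh 51/29 = 1.7586.
Overall: 3.2619 × 1.6682 × 1.7586 = 9.5698.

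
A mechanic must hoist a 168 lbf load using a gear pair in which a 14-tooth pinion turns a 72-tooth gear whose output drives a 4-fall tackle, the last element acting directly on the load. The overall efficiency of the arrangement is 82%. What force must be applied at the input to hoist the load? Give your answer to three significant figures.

9.96 lbf

Gear pair MA = 72/14 = 5.1429.
Block-and-tackle MA = number of supporting rope parts = 4.
Combined ideal MA = 5.1429 × 4 = 20.571.
Actual MA = 20.571 × 0.82 = 16.869.
Effort = load / actual MA = 168 / 16.869 = 9.9593 lbf.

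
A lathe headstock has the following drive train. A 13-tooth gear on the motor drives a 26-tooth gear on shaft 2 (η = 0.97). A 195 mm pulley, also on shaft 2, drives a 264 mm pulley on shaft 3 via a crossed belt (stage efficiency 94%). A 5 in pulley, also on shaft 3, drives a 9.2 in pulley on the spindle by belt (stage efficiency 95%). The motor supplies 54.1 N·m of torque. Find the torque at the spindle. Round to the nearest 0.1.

gear mesh 26/13 = 2 → τ = 54.1·2·0.97 = 104.95 N·m
belt 264/195 = 1.3538 → τ = 104.95·1.3538·0.94 = 133.57 N·m
belt 9.2/5 = 1.84 → τ = 133.57·1.84·0.95 = 233.47 N·m

233.5 N·m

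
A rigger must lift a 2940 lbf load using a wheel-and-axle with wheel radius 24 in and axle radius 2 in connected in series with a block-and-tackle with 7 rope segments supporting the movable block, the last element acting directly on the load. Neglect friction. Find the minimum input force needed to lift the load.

Wheel-and-axle MA = R/r = 24/2 = 12.
Block-and-tackle MA = number of supporting rope parts = 7.
Combined ideal MA = 12 × 7 = 84.
Effort = load / MA = 2940 / 84 = 35 lbf.

35 lbf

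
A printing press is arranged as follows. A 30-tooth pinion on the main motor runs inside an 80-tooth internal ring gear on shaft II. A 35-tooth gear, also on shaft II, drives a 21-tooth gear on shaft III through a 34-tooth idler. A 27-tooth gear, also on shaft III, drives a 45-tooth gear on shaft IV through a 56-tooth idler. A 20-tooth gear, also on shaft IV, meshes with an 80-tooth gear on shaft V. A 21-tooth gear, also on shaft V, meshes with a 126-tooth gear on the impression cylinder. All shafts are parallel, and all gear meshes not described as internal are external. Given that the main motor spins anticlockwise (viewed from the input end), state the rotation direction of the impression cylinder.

anticlockwise

the main motor → shaft II: internal mesh, same direction → CCW.
shaft II → shaft III: driver → idler → driven is 2 external meshes, 2 reversals → CCW.
shaft III → shaft IV: driver → idler → driven is 2 external meshes, 2 reversals → CCW.
shaft IV → shaft V: external mesh, 1 reversal → CW.
shaft V → the impression cylinder: external mesh, 1 reversal → CCW.
6 reversals in total — an even number — so the impression cylinder turns the same way as the main motor.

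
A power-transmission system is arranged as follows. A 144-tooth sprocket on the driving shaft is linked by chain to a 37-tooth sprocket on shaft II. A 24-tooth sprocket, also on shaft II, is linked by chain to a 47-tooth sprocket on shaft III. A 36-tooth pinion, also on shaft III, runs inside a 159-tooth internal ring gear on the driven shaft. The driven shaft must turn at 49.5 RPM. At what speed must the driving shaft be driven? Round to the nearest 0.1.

110.0 RPM

Overall ratio R = 0.25694 × 1.9583 × 4.4167 = 2.2224.
Required input speed = output speed × R = 49.5 × 2.2224 = 110.01 RPM.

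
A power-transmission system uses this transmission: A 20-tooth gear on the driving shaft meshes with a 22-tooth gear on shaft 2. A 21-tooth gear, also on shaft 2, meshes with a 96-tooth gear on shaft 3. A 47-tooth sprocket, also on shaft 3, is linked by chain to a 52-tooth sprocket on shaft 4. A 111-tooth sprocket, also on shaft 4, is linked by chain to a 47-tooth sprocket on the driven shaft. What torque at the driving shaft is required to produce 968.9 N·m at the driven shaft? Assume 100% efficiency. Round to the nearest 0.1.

411.3 N·m

Overall ratio R = 1.1 × 4.5714 × 1.1064 × 0.42342 = 2.3557.
Input torque = output torque / R = 968.9 / 2.3557 = 411.3 N·m.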